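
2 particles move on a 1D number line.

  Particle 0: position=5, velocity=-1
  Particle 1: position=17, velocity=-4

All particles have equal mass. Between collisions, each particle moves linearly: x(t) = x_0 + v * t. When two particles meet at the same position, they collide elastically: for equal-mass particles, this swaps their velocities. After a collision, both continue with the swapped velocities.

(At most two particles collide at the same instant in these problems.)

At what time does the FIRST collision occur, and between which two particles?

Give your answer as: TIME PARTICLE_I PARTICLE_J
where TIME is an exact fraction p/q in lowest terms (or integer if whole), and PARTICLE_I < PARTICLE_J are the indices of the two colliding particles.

Answer: 4 0 1

Derivation:
Pair (0,1): pos 5,17 vel -1,-4 -> gap=12, closing at 3/unit, collide at t=4
Earliest collision: t=4 between 0 and 1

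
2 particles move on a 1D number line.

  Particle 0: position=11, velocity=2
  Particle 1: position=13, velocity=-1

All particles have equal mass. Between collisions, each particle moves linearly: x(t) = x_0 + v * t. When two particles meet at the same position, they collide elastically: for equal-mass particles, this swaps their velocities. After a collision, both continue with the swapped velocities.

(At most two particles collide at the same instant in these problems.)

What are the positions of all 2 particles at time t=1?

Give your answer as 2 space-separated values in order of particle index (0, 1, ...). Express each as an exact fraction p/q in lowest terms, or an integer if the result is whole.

Answer: 12 13

Derivation:
Collision at t=2/3: particles 0 and 1 swap velocities; positions: p0=37/3 p1=37/3; velocities now: v0=-1 v1=2
Advance to t=1 (no further collisions before then); velocities: v0=-1 v1=2; positions = 12 13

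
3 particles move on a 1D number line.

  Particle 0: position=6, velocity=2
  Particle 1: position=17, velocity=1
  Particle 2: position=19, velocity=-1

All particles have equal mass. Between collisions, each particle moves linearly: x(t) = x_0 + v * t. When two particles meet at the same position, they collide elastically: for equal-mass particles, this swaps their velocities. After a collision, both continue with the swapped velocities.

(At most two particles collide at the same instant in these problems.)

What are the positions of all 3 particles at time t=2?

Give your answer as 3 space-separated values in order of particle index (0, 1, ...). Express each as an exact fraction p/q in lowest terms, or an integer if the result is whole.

Answer: 10 17 19

Derivation:
Collision at t=1: particles 1 and 2 swap velocities; positions: p0=8 p1=18 p2=18; velocities now: v0=2 v1=-1 v2=1
Advance to t=2 (no further collisions before then); velocities: v0=2 v1=-1 v2=1; positions = 10 17 19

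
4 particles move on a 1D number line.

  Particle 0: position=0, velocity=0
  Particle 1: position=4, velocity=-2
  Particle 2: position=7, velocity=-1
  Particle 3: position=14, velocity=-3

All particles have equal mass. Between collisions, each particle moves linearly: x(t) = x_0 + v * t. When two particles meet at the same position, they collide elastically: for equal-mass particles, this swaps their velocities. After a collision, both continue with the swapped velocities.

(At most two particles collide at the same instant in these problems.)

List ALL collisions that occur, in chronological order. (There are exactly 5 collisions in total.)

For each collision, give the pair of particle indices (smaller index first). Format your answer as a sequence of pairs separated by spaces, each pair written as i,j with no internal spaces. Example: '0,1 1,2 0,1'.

Collision at t=2: particles 0 and 1 swap velocities; positions: p0=0 p1=0 p2=5 p3=8; velocities now: v0=-2 v1=0 v2=-1 v3=-3
Collision at t=7/2: particles 2 and 3 swap velocities; positions: p0=-3 p1=0 p2=7/2 p3=7/2; velocities now: v0=-2 v1=0 v2=-3 v3=-1
Collision at t=14/3: particles 1 and 2 swap velocities; positions: p0=-16/3 p1=0 p2=0 p3=7/3; velocities now: v0=-2 v1=-3 v2=0 v3=-1
Collision at t=7: particles 2 and 3 swap velocities; positions: p0=-10 p1=-7 p2=0 p3=0; velocities now: v0=-2 v1=-3 v2=-1 v3=0
Collision at t=10: particles 0 and 1 swap velocities; positions: p0=-16 p1=-16 p2=-3 p3=0; velocities now: v0=-3 v1=-2 v2=-1 v3=0

Answer: 0,1 2,3 1,2 2,3 0,1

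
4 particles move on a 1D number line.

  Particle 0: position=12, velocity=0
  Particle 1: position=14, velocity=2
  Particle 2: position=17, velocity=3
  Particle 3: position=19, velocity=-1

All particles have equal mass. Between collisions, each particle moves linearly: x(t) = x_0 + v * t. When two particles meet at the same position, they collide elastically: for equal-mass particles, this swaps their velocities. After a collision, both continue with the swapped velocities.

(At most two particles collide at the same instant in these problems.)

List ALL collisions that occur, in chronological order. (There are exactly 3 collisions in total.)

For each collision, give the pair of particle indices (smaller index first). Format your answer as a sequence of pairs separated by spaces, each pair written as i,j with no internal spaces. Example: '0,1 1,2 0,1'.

Collision at t=1/2: particles 2 and 3 swap velocities; positions: p0=12 p1=15 p2=37/2 p3=37/2; velocities now: v0=0 v1=2 v2=-1 v3=3
Collision at t=5/3: particles 1 and 2 swap velocities; positions: p0=12 p1=52/3 p2=52/3 p3=22; velocities now: v0=0 v1=-1 v2=2 v3=3
Collision at t=7: particles 0 and 1 swap velocities; positions: p0=12 p1=12 p2=28 p3=38; velocities now: v0=-1 v1=0 v2=2 v3=3

Answer: 2,3 1,2 0,1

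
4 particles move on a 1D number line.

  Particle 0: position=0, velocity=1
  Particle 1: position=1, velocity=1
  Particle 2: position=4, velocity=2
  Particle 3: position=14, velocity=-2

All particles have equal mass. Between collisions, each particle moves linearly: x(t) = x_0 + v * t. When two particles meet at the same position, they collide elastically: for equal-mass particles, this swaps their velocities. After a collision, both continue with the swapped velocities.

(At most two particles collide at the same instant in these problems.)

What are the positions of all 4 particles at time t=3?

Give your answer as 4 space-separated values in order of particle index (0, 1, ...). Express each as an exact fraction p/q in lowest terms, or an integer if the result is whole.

Collision at t=5/2: particles 2 and 3 swap velocities; positions: p0=5/2 p1=7/2 p2=9 p3=9; velocities now: v0=1 v1=1 v2=-2 v3=2
Advance to t=3 (no further collisions before then); velocities: v0=1 v1=1 v2=-2 v3=2; positions = 3 4 8 10

Answer: 3 4 8 10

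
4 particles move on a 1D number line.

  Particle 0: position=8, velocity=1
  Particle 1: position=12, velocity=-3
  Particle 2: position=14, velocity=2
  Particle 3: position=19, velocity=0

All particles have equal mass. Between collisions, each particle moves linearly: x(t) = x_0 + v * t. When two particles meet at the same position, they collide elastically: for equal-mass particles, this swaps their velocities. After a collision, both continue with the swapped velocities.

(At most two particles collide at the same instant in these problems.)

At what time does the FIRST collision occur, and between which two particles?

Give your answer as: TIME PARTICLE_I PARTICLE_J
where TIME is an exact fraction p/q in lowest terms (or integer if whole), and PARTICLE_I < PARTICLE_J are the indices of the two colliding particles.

Pair (0,1): pos 8,12 vel 1,-3 -> gap=4, closing at 4/unit, collide at t=1
Pair (1,2): pos 12,14 vel -3,2 -> not approaching (rel speed -5 <= 0)
Pair (2,3): pos 14,19 vel 2,0 -> gap=5, closing at 2/unit, collide at t=5/2
Earliest collision: t=1 between 0 and 1

Answer: 1 0 1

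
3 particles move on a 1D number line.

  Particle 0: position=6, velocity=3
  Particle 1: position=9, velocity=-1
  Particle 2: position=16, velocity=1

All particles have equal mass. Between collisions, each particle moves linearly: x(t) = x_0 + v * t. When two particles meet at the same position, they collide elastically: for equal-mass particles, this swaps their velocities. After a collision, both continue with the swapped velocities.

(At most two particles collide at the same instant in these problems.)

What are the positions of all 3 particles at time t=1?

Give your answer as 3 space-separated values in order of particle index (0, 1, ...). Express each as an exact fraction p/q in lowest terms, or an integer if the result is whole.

Collision at t=3/4: particles 0 and 1 swap velocities; positions: p0=33/4 p1=33/4 p2=67/4; velocities now: v0=-1 v1=3 v2=1
Advance to t=1 (no further collisions before then); velocities: v0=-1 v1=3 v2=1; positions = 8 9 17

Answer: 8 9 17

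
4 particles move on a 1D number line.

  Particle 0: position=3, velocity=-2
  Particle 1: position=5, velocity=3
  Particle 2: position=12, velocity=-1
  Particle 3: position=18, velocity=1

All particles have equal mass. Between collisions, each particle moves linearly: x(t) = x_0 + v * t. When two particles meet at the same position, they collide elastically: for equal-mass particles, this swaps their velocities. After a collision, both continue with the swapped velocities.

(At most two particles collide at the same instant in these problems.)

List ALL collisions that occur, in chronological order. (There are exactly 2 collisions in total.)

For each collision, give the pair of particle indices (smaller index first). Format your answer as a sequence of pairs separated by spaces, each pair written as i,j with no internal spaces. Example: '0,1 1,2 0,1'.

Collision at t=7/4: particles 1 and 2 swap velocities; positions: p0=-1/2 p1=41/4 p2=41/4 p3=79/4; velocities now: v0=-2 v1=-1 v2=3 v3=1
Collision at t=13/2: particles 2 and 3 swap velocities; positions: p0=-10 p1=11/2 p2=49/2 p3=49/2; velocities now: v0=-2 v1=-1 v2=1 v3=3

Answer: 1,2 2,3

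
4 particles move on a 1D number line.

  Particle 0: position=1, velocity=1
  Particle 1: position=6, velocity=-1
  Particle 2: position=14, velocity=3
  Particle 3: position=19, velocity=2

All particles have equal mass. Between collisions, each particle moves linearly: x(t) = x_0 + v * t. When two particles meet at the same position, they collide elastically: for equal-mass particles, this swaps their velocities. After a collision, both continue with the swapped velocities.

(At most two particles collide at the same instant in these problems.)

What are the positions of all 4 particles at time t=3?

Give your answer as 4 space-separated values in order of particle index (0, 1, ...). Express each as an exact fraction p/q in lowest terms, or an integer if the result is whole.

Answer: 3 4 23 25

Derivation:
Collision at t=5/2: particles 0 and 1 swap velocities; positions: p0=7/2 p1=7/2 p2=43/2 p3=24; velocities now: v0=-1 v1=1 v2=3 v3=2
Advance to t=3 (no further collisions before then); velocities: v0=-1 v1=1 v2=3 v3=2; positions = 3 4 23 25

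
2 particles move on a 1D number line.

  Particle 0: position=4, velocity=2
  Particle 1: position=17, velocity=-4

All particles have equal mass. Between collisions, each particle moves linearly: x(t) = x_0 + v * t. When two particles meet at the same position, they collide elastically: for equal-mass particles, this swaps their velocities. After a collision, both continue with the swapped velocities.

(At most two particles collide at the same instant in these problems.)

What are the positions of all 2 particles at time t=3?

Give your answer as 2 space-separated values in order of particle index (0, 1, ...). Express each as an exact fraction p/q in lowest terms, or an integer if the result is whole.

Collision at t=13/6: particles 0 and 1 swap velocities; positions: p0=25/3 p1=25/3; velocities now: v0=-4 v1=2
Advance to t=3 (no further collisions before then); velocities: v0=-4 v1=2; positions = 5 10

Answer: 5 10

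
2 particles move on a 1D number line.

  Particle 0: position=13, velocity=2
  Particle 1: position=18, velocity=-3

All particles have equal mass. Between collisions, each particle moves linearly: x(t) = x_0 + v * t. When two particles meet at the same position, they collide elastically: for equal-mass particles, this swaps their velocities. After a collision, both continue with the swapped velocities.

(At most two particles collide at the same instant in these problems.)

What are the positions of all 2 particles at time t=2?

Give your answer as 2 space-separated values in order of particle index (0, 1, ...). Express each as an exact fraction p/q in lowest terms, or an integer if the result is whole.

Answer: 12 17

Derivation:
Collision at t=1: particles 0 and 1 swap velocities; positions: p0=15 p1=15; velocities now: v0=-3 v1=2
Advance to t=2 (no further collisions before then); velocities: v0=-3 v1=2; positions = 12 17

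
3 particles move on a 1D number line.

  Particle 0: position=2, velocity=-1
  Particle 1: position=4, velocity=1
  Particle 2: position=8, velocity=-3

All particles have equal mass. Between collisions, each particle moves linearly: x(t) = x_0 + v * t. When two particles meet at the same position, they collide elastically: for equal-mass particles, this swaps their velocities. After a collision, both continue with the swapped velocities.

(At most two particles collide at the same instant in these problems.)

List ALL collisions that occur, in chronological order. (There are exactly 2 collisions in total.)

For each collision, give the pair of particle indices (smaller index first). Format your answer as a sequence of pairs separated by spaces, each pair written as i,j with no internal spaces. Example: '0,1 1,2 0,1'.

Answer: 1,2 0,1

Derivation:
Collision at t=1: particles 1 and 2 swap velocities; positions: p0=1 p1=5 p2=5; velocities now: v0=-1 v1=-3 v2=1
Collision at t=3: particles 0 and 1 swap velocities; positions: p0=-1 p1=-1 p2=7; velocities now: v0=-3 v1=-1 v2=1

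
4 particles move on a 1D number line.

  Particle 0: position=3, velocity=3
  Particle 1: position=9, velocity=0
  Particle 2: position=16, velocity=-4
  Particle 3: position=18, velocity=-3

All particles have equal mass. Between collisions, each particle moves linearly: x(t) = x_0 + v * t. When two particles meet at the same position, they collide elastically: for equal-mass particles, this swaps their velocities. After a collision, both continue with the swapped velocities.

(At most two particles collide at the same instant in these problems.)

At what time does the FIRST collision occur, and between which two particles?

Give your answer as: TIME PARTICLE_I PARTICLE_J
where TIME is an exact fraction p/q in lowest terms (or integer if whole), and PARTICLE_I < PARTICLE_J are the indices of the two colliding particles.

Answer: 7/4 1 2

Derivation:
Pair (0,1): pos 3,9 vel 3,0 -> gap=6, closing at 3/unit, collide at t=2
Pair (1,2): pos 9,16 vel 0,-4 -> gap=7, closing at 4/unit, collide at t=7/4
Pair (2,3): pos 16,18 vel -4,-3 -> not approaching (rel speed -1 <= 0)
Earliest collision: t=7/4 between 1 and 2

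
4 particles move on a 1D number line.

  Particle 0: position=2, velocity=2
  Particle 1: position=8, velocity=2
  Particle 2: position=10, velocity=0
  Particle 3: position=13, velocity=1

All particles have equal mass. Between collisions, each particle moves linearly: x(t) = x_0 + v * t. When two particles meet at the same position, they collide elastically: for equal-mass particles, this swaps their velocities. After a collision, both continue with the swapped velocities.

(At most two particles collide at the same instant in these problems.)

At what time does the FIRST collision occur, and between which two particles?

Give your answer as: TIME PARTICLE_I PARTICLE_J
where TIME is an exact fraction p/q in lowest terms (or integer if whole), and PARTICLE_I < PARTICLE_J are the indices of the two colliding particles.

Pair (0,1): pos 2,8 vel 2,2 -> not approaching (rel speed 0 <= 0)
Pair (1,2): pos 8,10 vel 2,0 -> gap=2, closing at 2/unit, collide at t=1
Pair (2,3): pos 10,13 vel 0,1 -> not approaching (rel speed -1 <= 0)
Earliest collision: t=1 between 1 and 2

Answer: 1 1 2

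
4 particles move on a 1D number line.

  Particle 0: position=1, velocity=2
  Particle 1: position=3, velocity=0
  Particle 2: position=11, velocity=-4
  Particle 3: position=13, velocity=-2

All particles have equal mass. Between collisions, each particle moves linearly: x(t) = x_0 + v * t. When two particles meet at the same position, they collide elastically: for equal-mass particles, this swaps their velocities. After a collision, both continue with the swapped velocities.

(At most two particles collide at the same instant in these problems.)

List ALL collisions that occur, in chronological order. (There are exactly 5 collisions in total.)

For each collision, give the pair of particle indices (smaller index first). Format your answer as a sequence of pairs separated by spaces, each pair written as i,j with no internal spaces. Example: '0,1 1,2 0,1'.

Answer: 0,1 1,2 0,1 2,3 1,2

Derivation:
Collision at t=1: particles 0 and 1 swap velocities; positions: p0=3 p1=3 p2=7 p3=11; velocities now: v0=0 v1=2 v2=-4 v3=-2
Collision at t=5/3: particles 1 and 2 swap velocities; positions: p0=3 p1=13/3 p2=13/3 p3=29/3; velocities now: v0=0 v1=-4 v2=2 v3=-2
Collision at t=2: particles 0 and 1 swap velocities; positions: p0=3 p1=3 p2=5 p3=9; velocities now: v0=-4 v1=0 v2=2 v3=-2
Collision at t=3: particles 2 and 3 swap velocities; positions: p0=-1 p1=3 p2=7 p3=7; velocities now: v0=-4 v1=0 v2=-2 v3=2
Collision at t=5: particles 1 and 2 swap velocities; positions: p0=-9 p1=3 p2=3 p3=11; velocities now: v0=-4 v1=-2 v2=0 v3=2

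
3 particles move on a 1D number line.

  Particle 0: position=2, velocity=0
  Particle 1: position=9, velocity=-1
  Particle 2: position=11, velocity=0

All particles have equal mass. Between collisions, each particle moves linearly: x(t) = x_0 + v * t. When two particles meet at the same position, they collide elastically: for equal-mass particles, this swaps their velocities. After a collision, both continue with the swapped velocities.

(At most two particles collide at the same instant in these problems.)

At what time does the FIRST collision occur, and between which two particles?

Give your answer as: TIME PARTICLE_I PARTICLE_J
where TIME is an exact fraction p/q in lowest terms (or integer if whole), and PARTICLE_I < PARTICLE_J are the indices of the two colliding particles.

Answer: 7 0 1

Derivation:
Pair (0,1): pos 2,9 vel 0,-1 -> gap=7, closing at 1/unit, collide at t=7
Pair (1,2): pos 9,11 vel -1,0 -> not approaching (rel speed -1 <= 0)
Earliest collision: t=7 between 0 and 1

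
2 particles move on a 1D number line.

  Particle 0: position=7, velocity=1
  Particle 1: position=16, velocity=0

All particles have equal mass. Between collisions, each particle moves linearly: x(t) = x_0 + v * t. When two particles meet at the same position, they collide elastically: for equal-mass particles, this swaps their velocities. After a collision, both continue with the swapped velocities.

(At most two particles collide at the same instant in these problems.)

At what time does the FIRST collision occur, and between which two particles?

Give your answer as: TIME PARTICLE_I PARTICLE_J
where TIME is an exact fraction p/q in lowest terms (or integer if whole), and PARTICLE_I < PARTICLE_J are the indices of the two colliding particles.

Answer: 9 0 1

Derivation:
Pair (0,1): pos 7,16 vel 1,0 -> gap=9, closing at 1/unit, collide at t=9
Earliest collision: t=9 between 0 and 1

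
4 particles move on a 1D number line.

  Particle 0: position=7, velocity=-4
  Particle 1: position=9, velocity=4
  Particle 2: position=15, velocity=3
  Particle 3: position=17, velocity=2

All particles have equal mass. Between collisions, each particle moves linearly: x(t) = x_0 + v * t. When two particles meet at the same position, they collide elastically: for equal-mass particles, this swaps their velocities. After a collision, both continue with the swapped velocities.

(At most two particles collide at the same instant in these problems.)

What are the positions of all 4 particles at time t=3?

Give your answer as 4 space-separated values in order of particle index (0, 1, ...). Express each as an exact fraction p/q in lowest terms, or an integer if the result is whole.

Collision at t=2: particles 2 and 3 swap velocities; positions: p0=-1 p1=17 p2=21 p3=21; velocities now: v0=-4 v1=4 v2=2 v3=3
Advance to t=3 (no further collisions before then); velocities: v0=-4 v1=4 v2=2 v3=3; positions = -5 21 23 24

Answer: -5 21 23 24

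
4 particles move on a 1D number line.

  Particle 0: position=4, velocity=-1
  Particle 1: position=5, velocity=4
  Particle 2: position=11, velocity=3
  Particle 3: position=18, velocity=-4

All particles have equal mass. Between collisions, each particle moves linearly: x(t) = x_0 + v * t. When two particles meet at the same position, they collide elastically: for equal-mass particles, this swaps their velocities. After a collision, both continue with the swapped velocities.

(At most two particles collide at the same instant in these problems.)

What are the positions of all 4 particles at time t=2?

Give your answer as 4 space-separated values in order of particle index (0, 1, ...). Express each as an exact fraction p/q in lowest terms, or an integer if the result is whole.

Collision at t=1: particles 2 and 3 swap velocities; positions: p0=3 p1=9 p2=14 p3=14; velocities now: v0=-1 v1=4 v2=-4 v3=3
Collision at t=13/8: particles 1 and 2 swap velocities; positions: p0=19/8 p1=23/2 p2=23/2 p3=127/8; velocities now: v0=-1 v1=-4 v2=4 v3=3
Advance to t=2 (no further collisions before then); velocities: v0=-1 v1=-4 v2=4 v3=3; positions = 2 10 13 17

Answer: 2 10 13 17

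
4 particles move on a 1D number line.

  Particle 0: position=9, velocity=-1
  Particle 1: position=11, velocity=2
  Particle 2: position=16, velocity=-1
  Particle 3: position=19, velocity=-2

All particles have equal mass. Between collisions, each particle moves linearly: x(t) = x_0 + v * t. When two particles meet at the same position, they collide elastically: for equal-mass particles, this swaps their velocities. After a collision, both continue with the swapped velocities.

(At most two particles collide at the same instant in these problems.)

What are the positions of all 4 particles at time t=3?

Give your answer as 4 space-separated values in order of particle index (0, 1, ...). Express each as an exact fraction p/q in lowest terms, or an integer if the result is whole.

Answer: 6 13 13 17

Derivation:
Collision at t=5/3: particles 1 and 2 swap velocities; positions: p0=22/3 p1=43/3 p2=43/3 p3=47/3; velocities now: v0=-1 v1=-1 v2=2 v3=-2
Collision at t=2: particles 2 and 3 swap velocities; positions: p0=7 p1=14 p2=15 p3=15; velocities now: v0=-1 v1=-1 v2=-2 v3=2
Collision at t=3: particles 1 and 2 swap velocities; positions: p0=6 p1=13 p2=13 p3=17; velocities now: v0=-1 v1=-2 v2=-1 v3=2
Advance to t=3 (no further collisions before then); velocities: v0=-1 v1=-2 v2=-1 v3=2; positions = 6 13 13 17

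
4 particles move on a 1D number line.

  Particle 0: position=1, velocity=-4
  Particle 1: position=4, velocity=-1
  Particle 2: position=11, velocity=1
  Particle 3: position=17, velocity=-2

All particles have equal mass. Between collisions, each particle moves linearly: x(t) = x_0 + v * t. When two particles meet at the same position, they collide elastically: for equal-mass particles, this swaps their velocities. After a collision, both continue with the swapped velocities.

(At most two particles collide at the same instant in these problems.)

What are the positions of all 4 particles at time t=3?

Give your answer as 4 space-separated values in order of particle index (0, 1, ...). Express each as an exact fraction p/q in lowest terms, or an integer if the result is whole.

Answer: -11 1 11 14

Derivation:
Collision at t=2: particles 2 and 3 swap velocities; positions: p0=-7 p1=2 p2=13 p3=13; velocities now: v0=-4 v1=-1 v2=-2 v3=1
Advance to t=3 (no further collisions before then); velocities: v0=-4 v1=-1 v2=-2 v3=1; positions = -11 1 11 14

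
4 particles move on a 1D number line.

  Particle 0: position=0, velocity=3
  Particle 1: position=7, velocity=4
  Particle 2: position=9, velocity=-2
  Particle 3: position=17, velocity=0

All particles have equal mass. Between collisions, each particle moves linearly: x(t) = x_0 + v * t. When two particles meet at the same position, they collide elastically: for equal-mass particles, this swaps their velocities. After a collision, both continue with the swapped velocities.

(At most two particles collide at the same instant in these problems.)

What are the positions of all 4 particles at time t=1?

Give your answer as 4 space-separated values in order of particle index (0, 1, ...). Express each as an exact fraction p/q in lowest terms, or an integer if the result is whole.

Collision at t=1/3: particles 1 and 2 swap velocities; positions: p0=1 p1=25/3 p2=25/3 p3=17; velocities now: v0=3 v1=-2 v2=4 v3=0
Advance to t=1 (no further collisions before then); velocities: v0=3 v1=-2 v2=4 v3=0; positions = 3 7 11 17

Answer: 3 7 11 17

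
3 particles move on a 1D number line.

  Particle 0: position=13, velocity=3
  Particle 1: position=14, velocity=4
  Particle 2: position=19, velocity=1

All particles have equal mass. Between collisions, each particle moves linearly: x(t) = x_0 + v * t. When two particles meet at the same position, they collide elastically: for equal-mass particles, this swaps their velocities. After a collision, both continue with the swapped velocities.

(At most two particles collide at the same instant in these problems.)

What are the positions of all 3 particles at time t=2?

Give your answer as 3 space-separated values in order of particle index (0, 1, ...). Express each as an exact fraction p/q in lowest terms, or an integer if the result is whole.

Answer: 19 21 22

Derivation:
Collision at t=5/3: particles 1 and 2 swap velocities; positions: p0=18 p1=62/3 p2=62/3; velocities now: v0=3 v1=1 v2=4
Advance to t=2 (no further collisions before then); velocities: v0=3 v1=1 v2=4; positions = 19 21 22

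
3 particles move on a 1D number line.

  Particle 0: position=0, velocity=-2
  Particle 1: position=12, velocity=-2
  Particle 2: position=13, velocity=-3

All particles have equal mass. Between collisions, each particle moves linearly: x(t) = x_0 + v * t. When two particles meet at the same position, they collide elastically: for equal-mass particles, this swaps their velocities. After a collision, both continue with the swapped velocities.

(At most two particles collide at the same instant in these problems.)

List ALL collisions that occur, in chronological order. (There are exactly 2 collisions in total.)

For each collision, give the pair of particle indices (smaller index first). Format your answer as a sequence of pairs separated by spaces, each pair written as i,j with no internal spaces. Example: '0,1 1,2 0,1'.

Collision at t=1: particles 1 and 2 swap velocities; positions: p0=-2 p1=10 p2=10; velocities now: v0=-2 v1=-3 v2=-2
Collision at t=13: particles 0 and 1 swap velocities; positions: p0=-26 p1=-26 p2=-14; velocities now: v0=-3 v1=-2 v2=-2

Answer: 1,2 0,1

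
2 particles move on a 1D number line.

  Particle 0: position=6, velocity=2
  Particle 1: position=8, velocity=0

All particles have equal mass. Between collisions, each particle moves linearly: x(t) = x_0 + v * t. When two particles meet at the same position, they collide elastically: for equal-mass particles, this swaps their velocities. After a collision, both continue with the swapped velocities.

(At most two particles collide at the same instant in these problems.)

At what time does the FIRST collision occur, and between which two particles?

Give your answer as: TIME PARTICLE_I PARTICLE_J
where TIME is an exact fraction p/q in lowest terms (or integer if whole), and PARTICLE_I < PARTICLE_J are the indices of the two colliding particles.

Answer: 1 0 1

Derivation:
Pair (0,1): pos 6,8 vel 2,0 -> gap=2, closing at 2/unit, collide at t=1
Earliest collision: t=1 between 0 and 1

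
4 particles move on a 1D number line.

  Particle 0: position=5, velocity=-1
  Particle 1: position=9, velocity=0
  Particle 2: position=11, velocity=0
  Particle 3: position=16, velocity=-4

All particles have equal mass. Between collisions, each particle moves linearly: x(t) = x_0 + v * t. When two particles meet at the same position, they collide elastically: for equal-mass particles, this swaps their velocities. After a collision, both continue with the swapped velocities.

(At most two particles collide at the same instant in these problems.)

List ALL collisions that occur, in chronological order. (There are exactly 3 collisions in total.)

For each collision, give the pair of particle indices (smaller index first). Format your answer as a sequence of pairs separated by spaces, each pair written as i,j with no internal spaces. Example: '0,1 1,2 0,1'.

Collision at t=5/4: particles 2 and 3 swap velocities; positions: p0=15/4 p1=9 p2=11 p3=11; velocities now: v0=-1 v1=0 v2=-4 v3=0
Collision at t=7/4: particles 1 and 2 swap velocities; positions: p0=13/4 p1=9 p2=9 p3=11; velocities now: v0=-1 v1=-4 v2=0 v3=0
Collision at t=11/3: particles 0 and 1 swap velocities; positions: p0=4/3 p1=4/3 p2=9 p3=11; velocities now: v0=-4 v1=-1 v2=0 v3=0

Answer: 2,3 1,2 0,1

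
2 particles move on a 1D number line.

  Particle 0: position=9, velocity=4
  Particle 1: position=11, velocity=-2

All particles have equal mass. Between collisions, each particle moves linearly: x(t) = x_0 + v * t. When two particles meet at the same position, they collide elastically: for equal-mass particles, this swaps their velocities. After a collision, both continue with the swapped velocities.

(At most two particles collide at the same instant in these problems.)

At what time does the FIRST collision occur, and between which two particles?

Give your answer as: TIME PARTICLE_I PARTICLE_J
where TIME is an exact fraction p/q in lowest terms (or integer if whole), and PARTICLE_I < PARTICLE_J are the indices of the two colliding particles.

Answer: 1/3 0 1

Derivation:
Pair (0,1): pos 9,11 vel 4,-2 -> gap=2, closing at 6/unit, collide at t=1/3
Earliest collision: t=1/3 between 0 and 1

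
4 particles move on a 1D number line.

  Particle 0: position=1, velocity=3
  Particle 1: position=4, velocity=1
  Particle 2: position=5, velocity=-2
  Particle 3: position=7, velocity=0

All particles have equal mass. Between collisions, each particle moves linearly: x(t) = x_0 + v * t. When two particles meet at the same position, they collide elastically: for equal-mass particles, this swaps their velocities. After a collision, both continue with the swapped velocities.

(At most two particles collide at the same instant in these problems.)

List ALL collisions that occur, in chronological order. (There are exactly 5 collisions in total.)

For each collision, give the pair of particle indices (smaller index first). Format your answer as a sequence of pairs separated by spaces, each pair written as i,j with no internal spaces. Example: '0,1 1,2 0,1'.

Collision at t=1/3: particles 1 and 2 swap velocities; positions: p0=2 p1=13/3 p2=13/3 p3=7; velocities now: v0=3 v1=-2 v2=1 v3=0
Collision at t=4/5: particles 0 and 1 swap velocities; positions: p0=17/5 p1=17/5 p2=24/5 p3=7; velocities now: v0=-2 v1=3 v2=1 v3=0
Collision at t=3/2: particles 1 and 2 swap velocities; positions: p0=2 p1=11/2 p2=11/2 p3=7; velocities now: v0=-2 v1=1 v2=3 v3=0
Collision at t=2: particles 2 and 3 swap velocities; positions: p0=1 p1=6 p2=7 p3=7; velocities now: v0=-2 v1=1 v2=0 v3=3
Collision at t=3: particles 1 and 2 swap velocities; positions: p0=-1 p1=7 p2=7 p3=10; velocities now: v0=-2 v1=0 v2=1 v3=3

Answer: 1,2 0,1 1,2 2,3 1,2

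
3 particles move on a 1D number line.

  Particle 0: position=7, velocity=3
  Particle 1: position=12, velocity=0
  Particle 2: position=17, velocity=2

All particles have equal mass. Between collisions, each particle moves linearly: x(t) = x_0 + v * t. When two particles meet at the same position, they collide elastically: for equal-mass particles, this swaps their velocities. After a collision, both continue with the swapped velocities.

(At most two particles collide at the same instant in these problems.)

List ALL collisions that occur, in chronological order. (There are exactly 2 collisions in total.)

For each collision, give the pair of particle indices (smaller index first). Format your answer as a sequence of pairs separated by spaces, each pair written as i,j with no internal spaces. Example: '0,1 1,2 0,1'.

Collision at t=5/3: particles 0 and 1 swap velocities; positions: p0=12 p1=12 p2=61/3; velocities now: v0=0 v1=3 v2=2
Collision at t=10: particles 1 and 2 swap velocities; positions: p0=12 p1=37 p2=37; velocities now: v0=0 v1=2 v2=3

Answer: 0,1 1,2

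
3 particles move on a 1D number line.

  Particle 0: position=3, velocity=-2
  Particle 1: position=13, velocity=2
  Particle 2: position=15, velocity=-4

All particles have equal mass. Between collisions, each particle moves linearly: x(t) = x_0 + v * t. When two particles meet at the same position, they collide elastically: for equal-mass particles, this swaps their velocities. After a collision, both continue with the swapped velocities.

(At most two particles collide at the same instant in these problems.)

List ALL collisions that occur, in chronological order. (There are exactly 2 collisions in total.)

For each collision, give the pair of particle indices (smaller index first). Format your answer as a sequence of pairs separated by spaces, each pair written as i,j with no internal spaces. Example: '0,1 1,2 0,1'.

Collision at t=1/3: particles 1 and 2 swap velocities; positions: p0=7/3 p1=41/3 p2=41/3; velocities now: v0=-2 v1=-4 v2=2
Collision at t=6: particles 0 and 1 swap velocities; positions: p0=-9 p1=-9 p2=25; velocities now: v0=-4 v1=-2 v2=2

Answer: 1,2 0,1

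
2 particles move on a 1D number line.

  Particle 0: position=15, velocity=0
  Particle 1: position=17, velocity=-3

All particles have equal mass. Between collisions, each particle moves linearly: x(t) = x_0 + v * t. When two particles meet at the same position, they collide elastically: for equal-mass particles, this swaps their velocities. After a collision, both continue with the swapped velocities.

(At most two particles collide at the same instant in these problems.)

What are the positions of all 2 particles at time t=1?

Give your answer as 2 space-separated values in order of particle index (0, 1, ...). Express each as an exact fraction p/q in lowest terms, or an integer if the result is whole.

Collision at t=2/3: particles 0 and 1 swap velocities; positions: p0=15 p1=15; velocities now: v0=-3 v1=0
Advance to t=1 (no further collisions before then); velocities: v0=-3 v1=0; positions = 14 15

Answer: 14 15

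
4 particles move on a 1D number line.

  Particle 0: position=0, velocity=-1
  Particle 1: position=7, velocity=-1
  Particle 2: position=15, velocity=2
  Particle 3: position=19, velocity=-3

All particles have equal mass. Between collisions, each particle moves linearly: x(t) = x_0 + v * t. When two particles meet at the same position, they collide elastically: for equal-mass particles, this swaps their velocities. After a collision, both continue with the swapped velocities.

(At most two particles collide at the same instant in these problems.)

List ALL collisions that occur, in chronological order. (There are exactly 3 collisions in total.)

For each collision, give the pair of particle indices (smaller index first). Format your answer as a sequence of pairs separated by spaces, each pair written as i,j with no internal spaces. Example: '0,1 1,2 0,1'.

Answer: 2,3 1,2 0,1

Derivation:
Collision at t=4/5: particles 2 and 3 swap velocities; positions: p0=-4/5 p1=31/5 p2=83/5 p3=83/5; velocities now: v0=-1 v1=-1 v2=-3 v3=2
Collision at t=6: particles 1 and 2 swap velocities; positions: p0=-6 p1=1 p2=1 p3=27; velocities now: v0=-1 v1=-3 v2=-1 v3=2
Collision at t=19/2: particles 0 and 1 swap velocities; positions: p0=-19/2 p1=-19/2 p2=-5/2 p3=34; velocities now: v0=-3 v1=-1 v2=-1 v3=2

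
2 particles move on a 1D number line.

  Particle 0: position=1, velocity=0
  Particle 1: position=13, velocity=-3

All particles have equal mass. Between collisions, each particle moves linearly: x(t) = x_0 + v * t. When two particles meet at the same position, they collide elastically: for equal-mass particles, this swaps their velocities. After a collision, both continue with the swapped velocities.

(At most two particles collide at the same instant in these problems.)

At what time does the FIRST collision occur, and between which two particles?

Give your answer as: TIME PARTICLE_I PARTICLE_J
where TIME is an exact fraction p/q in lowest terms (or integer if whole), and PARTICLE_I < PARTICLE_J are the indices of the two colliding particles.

Answer: 4 0 1

Derivation:
Pair (0,1): pos 1,13 vel 0,-3 -> gap=12, closing at 3/unit, collide at t=4
Earliest collision: t=4 between 0 and 1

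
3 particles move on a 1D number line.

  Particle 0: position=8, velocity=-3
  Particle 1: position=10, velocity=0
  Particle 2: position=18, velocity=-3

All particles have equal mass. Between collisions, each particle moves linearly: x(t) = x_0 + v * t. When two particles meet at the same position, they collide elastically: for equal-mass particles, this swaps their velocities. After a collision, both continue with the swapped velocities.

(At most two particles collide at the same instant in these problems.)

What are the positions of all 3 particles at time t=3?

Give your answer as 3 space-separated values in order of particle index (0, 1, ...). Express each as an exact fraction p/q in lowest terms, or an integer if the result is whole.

Collision at t=8/3: particles 1 and 2 swap velocities; positions: p0=0 p1=10 p2=10; velocities now: v0=-3 v1=-3 v2=0
Advance to t=3 (no further collisions before then); velocities: v0=-3 v1=-3 v2=0; positions = -1 9 10

Answer: -1 9 10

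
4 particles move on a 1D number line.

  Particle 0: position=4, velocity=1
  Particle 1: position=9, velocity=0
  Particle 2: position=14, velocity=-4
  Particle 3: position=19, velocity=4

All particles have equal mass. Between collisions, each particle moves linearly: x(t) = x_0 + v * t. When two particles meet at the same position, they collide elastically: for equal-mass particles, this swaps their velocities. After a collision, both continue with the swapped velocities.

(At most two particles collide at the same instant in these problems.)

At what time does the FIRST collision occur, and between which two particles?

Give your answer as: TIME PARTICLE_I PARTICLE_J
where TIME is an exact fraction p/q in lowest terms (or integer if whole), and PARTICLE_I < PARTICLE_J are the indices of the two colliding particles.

Answer: 5/4 1 2

Derivation:
Pair (0,1): pos 4,9 vel 1,0 -> gap=5, closing at 1/unit, collide at t=5
Pair (1,2): pos 9,14 vel 0,-4 -> gap=5, closing at 4/unit, collide at t=5/4
Pair (2,3): pos 14,19 vel -4,4 -> not approaching (rel speed -8 <= 0)
Earliest collision: t=5/4 between 1 and 2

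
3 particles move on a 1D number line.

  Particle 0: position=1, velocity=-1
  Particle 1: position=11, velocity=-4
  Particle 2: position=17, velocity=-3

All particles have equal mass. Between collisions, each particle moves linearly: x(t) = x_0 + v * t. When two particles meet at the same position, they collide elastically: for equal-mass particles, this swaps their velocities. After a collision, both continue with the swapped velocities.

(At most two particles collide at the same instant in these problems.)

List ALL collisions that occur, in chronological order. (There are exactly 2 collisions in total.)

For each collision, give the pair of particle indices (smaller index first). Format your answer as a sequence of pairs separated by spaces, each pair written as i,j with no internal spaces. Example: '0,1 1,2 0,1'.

Collision at t=10/3: particles 0 and 1 swap velocities; positions: p0=-7/3 p1=-7/3 p2=7; velocities now: v0=-4 v1=-1 v2=-3
Collision at t=8: particles 1 and 2 swap velocities; positions: p0=-21 p1=-7 p2=-7; velocities now: v0=-4 v1=-3 v2=-1

Answer: 0,1 1,2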